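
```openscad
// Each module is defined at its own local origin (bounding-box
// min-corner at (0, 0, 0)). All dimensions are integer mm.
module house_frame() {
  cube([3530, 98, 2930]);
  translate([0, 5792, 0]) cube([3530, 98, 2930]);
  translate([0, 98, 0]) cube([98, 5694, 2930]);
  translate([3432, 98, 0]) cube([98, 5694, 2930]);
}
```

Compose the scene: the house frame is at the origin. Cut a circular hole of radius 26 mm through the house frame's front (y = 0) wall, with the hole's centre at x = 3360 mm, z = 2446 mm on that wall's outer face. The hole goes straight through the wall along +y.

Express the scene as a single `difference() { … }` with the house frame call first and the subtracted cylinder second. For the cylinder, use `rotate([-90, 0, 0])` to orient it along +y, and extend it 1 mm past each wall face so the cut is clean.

difference() {
  house_frame();
  translate([3360, -1, 2446]) rotate([-90, 0, 0]) cylinder(h = 100, r = 26);
}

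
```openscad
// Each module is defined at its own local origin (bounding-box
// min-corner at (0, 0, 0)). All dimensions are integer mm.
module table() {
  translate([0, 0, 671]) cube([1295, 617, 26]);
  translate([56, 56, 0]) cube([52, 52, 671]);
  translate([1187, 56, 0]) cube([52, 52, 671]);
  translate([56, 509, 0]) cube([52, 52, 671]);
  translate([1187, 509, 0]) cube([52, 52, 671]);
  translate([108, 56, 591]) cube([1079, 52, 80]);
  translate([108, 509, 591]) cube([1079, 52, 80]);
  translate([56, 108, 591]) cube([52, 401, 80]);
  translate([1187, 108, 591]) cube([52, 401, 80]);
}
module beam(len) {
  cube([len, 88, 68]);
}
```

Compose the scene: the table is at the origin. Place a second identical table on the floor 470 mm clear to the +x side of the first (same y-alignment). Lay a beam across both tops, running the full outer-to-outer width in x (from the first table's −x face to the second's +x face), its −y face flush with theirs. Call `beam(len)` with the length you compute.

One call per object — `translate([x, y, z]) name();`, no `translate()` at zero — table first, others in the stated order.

table();
translate([1765, 0, 0]) table();
translate([0, 0, 697]) beam(3060);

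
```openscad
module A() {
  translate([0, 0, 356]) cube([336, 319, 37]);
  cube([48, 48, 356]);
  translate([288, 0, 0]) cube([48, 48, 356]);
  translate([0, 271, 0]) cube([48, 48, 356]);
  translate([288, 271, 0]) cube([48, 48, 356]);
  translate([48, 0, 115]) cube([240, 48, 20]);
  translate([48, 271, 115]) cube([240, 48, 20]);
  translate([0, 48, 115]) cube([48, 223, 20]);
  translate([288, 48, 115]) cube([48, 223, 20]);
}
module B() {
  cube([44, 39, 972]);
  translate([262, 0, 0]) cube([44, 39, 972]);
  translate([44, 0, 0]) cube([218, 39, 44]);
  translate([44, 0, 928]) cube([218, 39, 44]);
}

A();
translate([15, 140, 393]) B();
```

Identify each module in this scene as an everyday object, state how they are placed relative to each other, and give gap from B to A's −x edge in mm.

A is a stool. B is a picture frame. The picture frame is on top of the stool, centred. The gap from the picture frame to the stool's −x edge is 15 mm.

The picture frame's min-x is at 15; the stool's min-x is 0; gap = 15 mm.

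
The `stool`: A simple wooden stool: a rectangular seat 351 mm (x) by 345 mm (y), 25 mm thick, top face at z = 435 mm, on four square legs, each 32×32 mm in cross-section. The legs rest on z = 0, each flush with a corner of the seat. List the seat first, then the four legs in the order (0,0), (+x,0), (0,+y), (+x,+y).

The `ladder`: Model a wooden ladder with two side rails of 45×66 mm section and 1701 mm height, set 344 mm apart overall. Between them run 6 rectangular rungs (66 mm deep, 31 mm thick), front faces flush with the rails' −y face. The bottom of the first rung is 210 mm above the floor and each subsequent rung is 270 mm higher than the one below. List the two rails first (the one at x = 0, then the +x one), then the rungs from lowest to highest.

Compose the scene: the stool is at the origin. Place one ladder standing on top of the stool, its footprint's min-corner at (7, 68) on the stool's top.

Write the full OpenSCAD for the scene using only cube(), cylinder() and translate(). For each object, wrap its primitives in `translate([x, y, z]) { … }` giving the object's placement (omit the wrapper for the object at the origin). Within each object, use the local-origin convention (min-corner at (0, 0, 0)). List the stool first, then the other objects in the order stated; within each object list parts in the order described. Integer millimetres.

translate([0, 0, 410]) cube([351, 345, 25]);
cube([32, 32, 410]);
translate([319, 0, 0]) cube([32, 32, 410]);
translate([0, 313, 0]) cube([32, 32, 410]);
translate([319, 313, 0]) cube([32, 32, 410]);
translate([7, 68, 435]) {
  cube([45, 66, 1701]);
  translate([299, 0, 0]) cube([45, 66, 1701]);
  translate([45, 0, 210]) cube([254, 66, 31]);
  translate([45, 0, 480]) cube([254, 66, 31]);
  translate([45, 0, 750]) cube([254, 66, 31]);
  translate([45, 0, 1020]) cube([254, 66, 31]);
  translate([45, 0, 1290]) cube([254, 66, 31]);
  translate([45, 0, 1560]) cube([254, 66, 31]);
}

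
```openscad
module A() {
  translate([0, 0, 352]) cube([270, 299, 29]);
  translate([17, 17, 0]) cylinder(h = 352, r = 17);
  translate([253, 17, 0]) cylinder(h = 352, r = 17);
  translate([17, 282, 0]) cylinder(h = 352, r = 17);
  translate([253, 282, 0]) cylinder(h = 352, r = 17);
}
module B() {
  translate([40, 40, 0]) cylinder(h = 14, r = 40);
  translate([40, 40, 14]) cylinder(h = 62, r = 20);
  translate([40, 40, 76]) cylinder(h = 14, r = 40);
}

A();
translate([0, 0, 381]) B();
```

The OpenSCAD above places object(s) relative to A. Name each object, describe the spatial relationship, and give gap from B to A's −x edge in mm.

A is a stool. B is a spool. The spool is on top of the stool. The gap from the spool to the stool's −x edge is 0 mm.

The spool's min-x is at 0; the stool's min-x is 0; gap = 0 mm.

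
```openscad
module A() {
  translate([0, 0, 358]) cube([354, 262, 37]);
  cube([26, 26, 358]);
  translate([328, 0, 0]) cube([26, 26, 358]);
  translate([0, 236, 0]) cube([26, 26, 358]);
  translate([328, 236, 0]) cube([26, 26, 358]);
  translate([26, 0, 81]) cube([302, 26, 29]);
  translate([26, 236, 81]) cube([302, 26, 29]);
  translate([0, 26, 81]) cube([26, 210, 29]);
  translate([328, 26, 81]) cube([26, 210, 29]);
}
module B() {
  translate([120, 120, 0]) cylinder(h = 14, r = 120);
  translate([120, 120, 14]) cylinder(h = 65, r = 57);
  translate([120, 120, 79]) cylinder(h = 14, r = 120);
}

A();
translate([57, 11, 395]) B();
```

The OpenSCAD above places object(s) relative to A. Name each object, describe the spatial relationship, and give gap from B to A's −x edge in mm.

The spool's min-x is at 57; the stool's min-x is 0; gap = 57 mm.

A is a stool. B is a spool. The spool is on top of the stool, centred. The gap from the spool to the stool's −x edge is 57 mm.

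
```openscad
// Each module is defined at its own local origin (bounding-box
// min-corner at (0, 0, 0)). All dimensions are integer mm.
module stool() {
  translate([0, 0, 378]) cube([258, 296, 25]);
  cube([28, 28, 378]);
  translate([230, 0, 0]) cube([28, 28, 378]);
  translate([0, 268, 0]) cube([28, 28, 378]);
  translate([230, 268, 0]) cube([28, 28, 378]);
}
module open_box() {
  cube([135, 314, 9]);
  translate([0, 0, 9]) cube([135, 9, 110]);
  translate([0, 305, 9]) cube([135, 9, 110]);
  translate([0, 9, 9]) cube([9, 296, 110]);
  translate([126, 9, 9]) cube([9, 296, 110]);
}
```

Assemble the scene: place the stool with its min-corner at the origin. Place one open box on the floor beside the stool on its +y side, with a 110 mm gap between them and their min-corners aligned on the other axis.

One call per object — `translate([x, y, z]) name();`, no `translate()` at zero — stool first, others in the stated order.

stool();
translate([0, 406, 0]) open_box();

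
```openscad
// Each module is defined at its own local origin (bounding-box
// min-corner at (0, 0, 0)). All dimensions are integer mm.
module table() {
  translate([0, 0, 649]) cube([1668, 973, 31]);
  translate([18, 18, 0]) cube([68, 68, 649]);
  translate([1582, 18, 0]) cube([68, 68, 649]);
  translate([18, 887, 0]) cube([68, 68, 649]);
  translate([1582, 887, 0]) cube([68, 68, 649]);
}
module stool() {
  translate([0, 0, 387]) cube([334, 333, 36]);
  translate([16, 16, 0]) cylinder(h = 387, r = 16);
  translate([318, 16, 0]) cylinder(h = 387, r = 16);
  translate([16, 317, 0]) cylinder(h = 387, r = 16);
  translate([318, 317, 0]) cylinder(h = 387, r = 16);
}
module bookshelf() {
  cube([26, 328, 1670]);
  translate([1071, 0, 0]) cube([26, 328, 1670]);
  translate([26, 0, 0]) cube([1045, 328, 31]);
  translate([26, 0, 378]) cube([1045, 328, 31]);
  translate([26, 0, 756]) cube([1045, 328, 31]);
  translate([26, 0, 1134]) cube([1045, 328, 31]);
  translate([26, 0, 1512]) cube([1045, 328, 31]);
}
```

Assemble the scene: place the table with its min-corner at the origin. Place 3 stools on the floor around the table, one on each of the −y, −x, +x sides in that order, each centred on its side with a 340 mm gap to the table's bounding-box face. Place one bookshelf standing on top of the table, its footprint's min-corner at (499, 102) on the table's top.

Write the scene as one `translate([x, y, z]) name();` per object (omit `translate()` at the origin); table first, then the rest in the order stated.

table();
translate([667, -673, 0]) stool();
translate([-674, 320, 0]) stool();
translate([2008, 320, 0]) stool();
translate([499, 102, 680]) bookshelf();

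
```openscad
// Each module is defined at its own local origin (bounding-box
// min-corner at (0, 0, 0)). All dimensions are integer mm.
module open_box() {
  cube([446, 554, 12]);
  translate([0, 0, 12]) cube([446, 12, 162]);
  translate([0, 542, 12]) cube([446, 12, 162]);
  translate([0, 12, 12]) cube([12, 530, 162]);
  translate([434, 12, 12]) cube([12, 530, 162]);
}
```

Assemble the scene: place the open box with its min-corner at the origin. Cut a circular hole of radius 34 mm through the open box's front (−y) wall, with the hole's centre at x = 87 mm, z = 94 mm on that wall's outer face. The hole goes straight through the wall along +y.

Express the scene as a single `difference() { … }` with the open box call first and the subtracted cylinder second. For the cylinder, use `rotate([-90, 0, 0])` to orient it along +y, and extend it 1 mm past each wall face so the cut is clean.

difference() {
  open_box();
  translate([87, -1, 94]) rotate([-90, 0, 0]) cylinder(h = 14, r = 34);
}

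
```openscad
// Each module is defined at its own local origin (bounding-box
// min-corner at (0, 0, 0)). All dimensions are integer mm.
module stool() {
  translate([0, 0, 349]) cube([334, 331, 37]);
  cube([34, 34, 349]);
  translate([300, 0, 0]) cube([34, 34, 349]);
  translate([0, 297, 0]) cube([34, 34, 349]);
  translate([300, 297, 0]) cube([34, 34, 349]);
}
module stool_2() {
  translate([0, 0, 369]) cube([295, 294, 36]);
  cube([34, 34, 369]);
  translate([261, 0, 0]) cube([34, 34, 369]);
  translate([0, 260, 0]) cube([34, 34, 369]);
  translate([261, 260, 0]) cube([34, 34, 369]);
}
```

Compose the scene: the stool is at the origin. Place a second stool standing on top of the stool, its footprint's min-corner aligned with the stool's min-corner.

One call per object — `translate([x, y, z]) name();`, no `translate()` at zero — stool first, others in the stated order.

stool();
translate([0, 0, 386]) stool_2();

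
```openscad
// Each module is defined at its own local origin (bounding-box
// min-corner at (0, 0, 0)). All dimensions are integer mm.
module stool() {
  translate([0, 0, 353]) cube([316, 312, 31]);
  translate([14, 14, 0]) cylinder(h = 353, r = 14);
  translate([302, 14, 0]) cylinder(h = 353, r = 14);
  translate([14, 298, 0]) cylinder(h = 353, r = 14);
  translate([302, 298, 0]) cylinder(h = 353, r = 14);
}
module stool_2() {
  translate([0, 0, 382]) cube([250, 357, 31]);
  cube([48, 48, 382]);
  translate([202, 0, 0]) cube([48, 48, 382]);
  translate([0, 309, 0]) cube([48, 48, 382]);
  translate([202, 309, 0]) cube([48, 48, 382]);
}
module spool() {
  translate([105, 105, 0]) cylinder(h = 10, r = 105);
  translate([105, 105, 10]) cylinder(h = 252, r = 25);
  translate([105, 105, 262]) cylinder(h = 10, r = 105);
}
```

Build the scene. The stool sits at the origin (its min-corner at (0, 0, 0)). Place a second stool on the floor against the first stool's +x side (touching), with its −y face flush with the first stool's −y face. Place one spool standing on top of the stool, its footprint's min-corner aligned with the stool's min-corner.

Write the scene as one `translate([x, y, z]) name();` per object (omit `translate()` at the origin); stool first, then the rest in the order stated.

stool();
translate([316, 0, 0]) stool_2();
translate([0, 0, 384]) spool();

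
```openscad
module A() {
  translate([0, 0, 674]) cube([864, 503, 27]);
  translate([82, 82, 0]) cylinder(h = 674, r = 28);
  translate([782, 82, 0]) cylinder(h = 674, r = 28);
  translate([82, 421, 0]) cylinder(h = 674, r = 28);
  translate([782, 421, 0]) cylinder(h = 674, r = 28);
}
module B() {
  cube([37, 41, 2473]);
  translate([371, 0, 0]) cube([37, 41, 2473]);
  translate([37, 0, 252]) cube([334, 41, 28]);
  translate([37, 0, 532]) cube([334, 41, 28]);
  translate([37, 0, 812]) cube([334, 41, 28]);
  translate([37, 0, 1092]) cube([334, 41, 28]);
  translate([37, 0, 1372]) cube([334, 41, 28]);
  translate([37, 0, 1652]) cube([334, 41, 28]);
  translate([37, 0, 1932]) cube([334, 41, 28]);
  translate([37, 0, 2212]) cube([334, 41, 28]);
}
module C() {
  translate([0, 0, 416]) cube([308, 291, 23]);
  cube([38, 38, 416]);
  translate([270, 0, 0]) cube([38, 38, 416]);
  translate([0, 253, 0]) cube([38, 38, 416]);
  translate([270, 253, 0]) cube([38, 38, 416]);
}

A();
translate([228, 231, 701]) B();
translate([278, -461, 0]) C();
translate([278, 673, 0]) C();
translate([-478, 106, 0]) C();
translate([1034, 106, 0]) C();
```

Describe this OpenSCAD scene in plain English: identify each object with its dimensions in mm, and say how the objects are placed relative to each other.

A is a table with a 864×503 mm rectangular top, 27 mm thick, top surface at z = 701 mm, supported by four round legs of 56 mm diameter, each leg's bounding box inset 54 mm from the nearest pair of top edges, running from the floor.

B is a straight ladder. Two 37×41 mm vertical rails, 2473 mm tall, stand 408 mm apart (outside-to-outside) with their front faces coplanar on the −y side. 8 rungs, each 41 mm deep and 28 mm tall, span between the inner faces of the rails, front faces flush with the rails. The lowest rung's underside is at z = 252 mm and rungs are spaced 280 mm apart (underside to underside).

C is a four-legged stool. The seat is 308×291 mm, 23 mm thick, top at z = 439 mm. It stands on four square legs, each 38×38 mm in cross-section, from z = 0 to the seat underside, each flush with a corner of the seat.

The ladder is on top of the table, centred. Four stools sit around the table at the −y, +y, −x, +x sides.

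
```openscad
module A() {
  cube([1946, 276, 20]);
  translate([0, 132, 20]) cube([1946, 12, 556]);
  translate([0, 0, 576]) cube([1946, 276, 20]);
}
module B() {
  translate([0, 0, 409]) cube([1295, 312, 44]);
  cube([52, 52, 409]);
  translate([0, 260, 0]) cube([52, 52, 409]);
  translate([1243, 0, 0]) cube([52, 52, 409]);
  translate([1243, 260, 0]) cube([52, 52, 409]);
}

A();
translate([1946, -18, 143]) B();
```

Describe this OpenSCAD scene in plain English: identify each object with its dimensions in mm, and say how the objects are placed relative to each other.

A is an I-beam lying along x, 1946 mm long. Overall section height 596 mm. Two flanges 276 mm wide (y) and 20 mm thick, one on the floor and one at the top; a web 12 mm thick runs between them, centred on the flange width.

B is a long wooden bench with a 1295 mm (x) × 312 mm (y) seat, 44 mm thick, its top surface 453 mm above the floor. Four 52 mm square legs at the seat corners, flush with the edges, run from z = 0 to the seat underside.

The bench is beside the I-beam with their tops flush at z = 596.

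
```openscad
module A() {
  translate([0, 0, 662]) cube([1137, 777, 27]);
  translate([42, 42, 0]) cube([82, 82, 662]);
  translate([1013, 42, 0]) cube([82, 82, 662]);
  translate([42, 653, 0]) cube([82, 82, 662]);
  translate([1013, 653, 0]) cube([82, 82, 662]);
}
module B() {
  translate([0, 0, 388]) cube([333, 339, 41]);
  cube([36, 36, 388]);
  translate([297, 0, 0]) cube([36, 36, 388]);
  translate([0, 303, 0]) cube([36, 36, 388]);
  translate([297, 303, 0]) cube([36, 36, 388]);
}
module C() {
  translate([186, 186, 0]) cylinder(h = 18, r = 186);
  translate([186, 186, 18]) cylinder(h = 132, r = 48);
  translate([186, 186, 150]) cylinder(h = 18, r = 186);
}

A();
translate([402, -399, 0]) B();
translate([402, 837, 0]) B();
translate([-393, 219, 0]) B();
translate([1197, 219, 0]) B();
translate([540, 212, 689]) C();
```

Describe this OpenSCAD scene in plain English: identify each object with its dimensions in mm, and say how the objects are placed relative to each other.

A is a table with a 1137×777 mm rectangular top, 27 mm thick, top surface at z = 689 mm, supported by four 82×82 mm square legs, each inset 42 mm from the nearest pair of top edges, running from the floor.

B is a simple wooden stool: a rectangular seat 333 mm (x) by 339 mm (y), 41 mm thick, top face at z = 429 mm, on four square legs, each 36×36 mm in cross-section. The legs rest on z = 0, each flush with a corner of the seat.

C is a spool: two coaxial disc flanges of radius 186 mm and thickness 18 mm, joined by a core cylinder of radius 48 mm and height 132 mm. The lower flange rests on z = 0 and the three cylinders share a vertical axis.

Four stools sit around the table at the −y, +y, −x, +x sides. The spool is on top of the table.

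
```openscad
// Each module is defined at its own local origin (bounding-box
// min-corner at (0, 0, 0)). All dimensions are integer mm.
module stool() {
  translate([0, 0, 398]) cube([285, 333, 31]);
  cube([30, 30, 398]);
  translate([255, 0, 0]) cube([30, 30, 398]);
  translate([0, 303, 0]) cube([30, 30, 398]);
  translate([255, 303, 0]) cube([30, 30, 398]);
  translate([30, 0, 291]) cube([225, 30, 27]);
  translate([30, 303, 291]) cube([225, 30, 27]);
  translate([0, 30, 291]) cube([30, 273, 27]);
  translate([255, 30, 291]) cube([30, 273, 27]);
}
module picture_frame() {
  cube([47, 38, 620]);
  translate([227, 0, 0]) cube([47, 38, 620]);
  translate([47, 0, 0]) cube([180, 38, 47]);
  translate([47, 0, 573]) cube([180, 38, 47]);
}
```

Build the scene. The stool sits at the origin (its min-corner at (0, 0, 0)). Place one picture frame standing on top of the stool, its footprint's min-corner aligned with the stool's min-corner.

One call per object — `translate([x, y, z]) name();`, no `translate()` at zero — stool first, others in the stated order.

stool();
translate([0, 0, 429]) picture_frame();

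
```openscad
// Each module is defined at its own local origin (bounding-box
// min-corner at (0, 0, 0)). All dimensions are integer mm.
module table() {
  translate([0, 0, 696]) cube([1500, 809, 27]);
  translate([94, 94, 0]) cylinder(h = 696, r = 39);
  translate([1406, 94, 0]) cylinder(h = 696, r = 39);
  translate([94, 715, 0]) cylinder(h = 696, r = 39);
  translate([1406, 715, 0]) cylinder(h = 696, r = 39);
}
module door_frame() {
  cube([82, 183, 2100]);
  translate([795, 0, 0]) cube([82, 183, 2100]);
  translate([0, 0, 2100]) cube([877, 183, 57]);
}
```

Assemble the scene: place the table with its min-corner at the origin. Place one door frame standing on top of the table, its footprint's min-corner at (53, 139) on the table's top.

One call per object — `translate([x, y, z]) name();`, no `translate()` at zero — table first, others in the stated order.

table();
translate([53, 139, 723]) door_frame();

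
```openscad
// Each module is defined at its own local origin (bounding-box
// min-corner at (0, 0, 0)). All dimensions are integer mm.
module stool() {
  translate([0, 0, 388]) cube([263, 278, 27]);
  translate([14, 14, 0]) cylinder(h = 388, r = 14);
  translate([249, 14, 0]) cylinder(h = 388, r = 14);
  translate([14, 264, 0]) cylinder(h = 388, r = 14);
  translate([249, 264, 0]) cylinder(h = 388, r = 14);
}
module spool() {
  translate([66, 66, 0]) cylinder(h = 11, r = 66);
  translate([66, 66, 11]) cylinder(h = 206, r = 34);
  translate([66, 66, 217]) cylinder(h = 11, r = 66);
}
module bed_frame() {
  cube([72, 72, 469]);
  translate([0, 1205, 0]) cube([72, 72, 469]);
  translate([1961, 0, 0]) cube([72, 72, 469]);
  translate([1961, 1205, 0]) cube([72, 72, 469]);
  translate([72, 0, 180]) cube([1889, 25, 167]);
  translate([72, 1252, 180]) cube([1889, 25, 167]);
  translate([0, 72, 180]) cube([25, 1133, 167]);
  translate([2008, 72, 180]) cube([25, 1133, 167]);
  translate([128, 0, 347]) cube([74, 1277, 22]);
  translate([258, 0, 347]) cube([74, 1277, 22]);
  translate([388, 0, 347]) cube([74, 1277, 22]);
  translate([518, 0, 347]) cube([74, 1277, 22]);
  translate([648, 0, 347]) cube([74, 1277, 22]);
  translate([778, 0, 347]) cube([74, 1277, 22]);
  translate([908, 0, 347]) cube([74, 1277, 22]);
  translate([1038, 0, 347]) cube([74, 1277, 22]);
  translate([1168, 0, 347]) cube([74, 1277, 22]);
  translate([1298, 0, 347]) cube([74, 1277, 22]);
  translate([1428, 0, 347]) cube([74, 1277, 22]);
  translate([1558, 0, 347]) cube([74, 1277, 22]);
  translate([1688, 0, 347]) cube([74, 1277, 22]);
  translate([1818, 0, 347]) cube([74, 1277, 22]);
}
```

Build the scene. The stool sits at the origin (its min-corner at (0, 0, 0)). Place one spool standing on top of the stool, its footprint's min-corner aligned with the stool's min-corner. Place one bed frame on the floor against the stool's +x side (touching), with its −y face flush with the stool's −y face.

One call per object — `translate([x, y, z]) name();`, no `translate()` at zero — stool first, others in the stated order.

stool();
translate([0, 0, 415]) spool();
translate([263, 0, 0]) bed_frame();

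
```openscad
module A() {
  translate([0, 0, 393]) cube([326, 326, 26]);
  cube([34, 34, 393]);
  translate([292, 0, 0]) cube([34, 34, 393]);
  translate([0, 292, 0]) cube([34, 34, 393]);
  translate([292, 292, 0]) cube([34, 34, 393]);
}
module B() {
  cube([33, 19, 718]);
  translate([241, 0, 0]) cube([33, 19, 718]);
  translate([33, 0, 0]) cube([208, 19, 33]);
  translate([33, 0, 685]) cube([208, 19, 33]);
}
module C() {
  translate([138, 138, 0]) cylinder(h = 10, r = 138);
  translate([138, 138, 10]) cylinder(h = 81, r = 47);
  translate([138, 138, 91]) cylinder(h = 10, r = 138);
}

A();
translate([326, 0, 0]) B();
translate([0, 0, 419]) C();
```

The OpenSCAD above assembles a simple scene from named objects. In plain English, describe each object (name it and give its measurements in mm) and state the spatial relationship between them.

A is a simple wooden stool: a rectangular seat 326 mm (x) by 326 mm (y), 26 mm thick, top face at z = 419 mm, on four square legs, each 34×34 mm in cross-section. The legs rest on z = 0, each flush with a corner of the seat.

B is a rectangular picture frame lying in the x–z plane (depth along y). The opening is 208 mm wide (x) by 652 mm tall (z), surrounded by a border 33 mm wide on all four sides. The frame is 19 mm deep and is made of two full-height vertical stiles with two horizontal rails fitted between them.

C is a spool: two coaxial disc flanges of radius 138 mm and thickness 10 mm, joined by a core cylinder of radius 47 mm and height 81 mm. The lower flange rests on z = 0 and the three cylinders share a vertical axis.

The picture frame is against the stool's +x side, with their −y faces flush. The spool is on top of the stool.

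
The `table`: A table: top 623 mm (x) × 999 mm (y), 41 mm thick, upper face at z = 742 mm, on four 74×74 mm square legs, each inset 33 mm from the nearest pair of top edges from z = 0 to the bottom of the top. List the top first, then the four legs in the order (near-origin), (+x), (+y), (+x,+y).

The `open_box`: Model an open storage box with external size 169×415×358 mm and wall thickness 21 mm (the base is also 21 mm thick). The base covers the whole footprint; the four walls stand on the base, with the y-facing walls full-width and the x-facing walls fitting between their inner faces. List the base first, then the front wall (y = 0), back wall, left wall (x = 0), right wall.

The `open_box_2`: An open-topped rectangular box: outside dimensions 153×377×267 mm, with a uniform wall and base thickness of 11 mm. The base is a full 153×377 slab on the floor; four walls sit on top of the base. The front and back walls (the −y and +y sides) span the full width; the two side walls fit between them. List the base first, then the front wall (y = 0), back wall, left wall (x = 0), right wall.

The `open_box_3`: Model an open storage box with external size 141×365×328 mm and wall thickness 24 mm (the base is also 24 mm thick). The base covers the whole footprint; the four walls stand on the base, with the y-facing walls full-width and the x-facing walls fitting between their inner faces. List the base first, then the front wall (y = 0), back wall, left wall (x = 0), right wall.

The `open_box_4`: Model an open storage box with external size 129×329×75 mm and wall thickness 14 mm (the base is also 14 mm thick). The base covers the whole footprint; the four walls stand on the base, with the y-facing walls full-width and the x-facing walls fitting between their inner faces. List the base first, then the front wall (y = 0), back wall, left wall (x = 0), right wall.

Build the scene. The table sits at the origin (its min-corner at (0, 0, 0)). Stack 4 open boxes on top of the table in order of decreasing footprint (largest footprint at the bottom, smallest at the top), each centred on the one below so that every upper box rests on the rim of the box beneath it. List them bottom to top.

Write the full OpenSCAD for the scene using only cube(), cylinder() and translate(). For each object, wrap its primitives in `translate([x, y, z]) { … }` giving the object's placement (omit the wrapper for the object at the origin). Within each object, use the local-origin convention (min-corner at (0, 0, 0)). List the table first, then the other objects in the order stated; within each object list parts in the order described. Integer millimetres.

translate([0, 0, 701]) cube([623, 999, 41]);
translate([33, 33, 0]) cube([74, 74, 701]);
translate([516, 33, 0]) cube([74, 74, 701]);
translate([33, 892, 0]) cube([74, 74, 701]);
translate([516, 892, 0]) cube([74, 74, 701]);
translate([227, 292, 742]) {
  cube([169, 415, 21]);
  translate([0, 0, 21]) cube([169, 21, 337]);
  translate([0, 394, 21]) cube([169, 21, 337]);
  translate([0, 21, 21]) cube([21, 373, 337]);
  translate([148, 21, 21]) cube([21, 373, 337]);
}
translate([235, 311, 1100]) {
  cube([153, 377, 11]);
  translate([0, 0, 11]) cube([153, 11, 256]);
  translate([0, 366, 11]) cube([153, 11, 256]);
  translate([0, 11, 11]) cube([11, 355, 256]);
  translate([142, 11, 11]) cube([11, 355, 256]);
}
translate([241, 317, 1367]) {
  cube([141, 365, 24]);
  translate([0, 0, 24]) cube([141, 24, 304]);
  translate([0, 341, 24]) cube([141, 24, 304]);
  translate([0, 24, 24]) cube([24, 317, 304]);
  translate([117, 24, 24]) cube([24, 317, 304]);
}
translate([247, 335, 1695]) {
  cube([129, 329, 14]);
  translate([0, 0, 14]) cube([129, 14, 61]);
  translate([0, 315, 14]) cube([129, 14, 61]);
  translate([0, 14, 14]) cube([14, 301, 61]);
  translate([115, 14, 14]) cube([14, 301, 61]);
}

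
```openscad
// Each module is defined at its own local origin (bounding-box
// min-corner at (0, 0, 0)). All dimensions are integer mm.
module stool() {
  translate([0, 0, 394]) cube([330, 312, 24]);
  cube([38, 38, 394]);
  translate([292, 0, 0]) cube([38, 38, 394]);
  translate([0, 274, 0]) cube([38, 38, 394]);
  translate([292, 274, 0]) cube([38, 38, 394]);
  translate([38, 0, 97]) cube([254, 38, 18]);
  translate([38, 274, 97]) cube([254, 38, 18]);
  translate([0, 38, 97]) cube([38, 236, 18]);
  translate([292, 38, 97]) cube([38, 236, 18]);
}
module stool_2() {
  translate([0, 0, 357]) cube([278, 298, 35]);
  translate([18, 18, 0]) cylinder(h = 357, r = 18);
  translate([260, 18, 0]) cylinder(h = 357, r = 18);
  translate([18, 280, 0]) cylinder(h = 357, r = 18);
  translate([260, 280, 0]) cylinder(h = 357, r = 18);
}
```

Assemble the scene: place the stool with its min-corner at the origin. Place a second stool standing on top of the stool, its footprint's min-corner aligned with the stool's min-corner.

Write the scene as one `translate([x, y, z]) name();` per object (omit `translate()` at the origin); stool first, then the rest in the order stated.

stool();
translate([0, 0, 418]) stool_2();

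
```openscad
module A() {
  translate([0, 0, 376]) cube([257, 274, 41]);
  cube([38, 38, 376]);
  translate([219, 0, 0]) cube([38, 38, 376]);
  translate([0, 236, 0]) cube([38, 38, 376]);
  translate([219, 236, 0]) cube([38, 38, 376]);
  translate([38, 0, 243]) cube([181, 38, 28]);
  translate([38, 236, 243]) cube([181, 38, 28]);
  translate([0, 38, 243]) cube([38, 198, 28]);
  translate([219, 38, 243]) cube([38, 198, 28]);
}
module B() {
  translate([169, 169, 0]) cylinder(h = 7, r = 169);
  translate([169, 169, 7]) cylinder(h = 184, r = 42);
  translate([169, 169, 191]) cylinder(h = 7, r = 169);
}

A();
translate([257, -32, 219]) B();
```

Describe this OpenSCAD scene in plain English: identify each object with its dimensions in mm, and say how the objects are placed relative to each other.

A is a simple wooden stool: a rectangular seat 257 mm (x) by 274 mm (y), 41 mm thick, top face at z = 417 mm, on four square legs, each 38×38 mm in cross-section. The legs rest on z = 0, each flush with a corner of the seat. Four stretchers, 38 mm wide and 28 mm tall, connect adjacent legs with their undersides at z = 243 mm, each running between the inner faces of the legs it joins and aligned with the legs' outer faces on the other axis.

B is a spool: two coaxial disc flanges of radius 169 mm and thickness 7 mm, joined by a core cylinder of radius 42 mm and height 184 mm. The lower flange rests on z = 0 and the three cylinders share a vertical axis.

The spool is beside the stool with their tops flush at z = 417.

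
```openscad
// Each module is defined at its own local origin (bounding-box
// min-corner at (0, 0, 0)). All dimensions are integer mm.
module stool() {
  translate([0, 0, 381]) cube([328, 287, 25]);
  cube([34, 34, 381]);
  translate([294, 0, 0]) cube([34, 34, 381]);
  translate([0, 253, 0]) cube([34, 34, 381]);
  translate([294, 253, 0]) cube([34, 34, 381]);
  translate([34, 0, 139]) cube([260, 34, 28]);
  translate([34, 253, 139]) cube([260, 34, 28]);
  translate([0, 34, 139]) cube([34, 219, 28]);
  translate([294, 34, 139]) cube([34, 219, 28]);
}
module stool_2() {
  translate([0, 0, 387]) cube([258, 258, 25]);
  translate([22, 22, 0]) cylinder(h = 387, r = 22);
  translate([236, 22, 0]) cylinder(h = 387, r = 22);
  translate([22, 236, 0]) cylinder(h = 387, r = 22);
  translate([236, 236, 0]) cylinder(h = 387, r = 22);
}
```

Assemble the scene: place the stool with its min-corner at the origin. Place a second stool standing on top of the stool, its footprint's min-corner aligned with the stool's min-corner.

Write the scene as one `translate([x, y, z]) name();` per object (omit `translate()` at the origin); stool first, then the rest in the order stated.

stool();
translate([0, 0, 406]) stool_2();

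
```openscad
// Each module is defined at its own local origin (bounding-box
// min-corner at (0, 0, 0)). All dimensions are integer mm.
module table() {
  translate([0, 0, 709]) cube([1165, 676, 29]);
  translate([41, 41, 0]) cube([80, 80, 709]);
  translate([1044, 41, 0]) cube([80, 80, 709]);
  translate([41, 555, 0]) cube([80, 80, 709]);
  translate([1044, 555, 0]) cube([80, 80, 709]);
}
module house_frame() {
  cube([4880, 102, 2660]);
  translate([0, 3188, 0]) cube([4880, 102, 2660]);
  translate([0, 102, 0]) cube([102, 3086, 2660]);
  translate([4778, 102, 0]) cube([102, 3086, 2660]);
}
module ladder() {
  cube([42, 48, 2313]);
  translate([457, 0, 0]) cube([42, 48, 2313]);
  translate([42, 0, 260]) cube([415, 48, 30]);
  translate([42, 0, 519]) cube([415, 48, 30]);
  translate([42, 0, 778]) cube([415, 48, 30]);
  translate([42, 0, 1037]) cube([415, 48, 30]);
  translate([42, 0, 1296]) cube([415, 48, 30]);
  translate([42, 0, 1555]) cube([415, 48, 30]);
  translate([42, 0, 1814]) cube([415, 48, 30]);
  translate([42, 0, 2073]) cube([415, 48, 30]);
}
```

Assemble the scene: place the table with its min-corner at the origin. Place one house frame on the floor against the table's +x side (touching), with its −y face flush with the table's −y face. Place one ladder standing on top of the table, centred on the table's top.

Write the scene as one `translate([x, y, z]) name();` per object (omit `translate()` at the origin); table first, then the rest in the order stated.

table();
translate([1165, 0, 0]) house_frame();
translate([333, 314, 738]) ladder();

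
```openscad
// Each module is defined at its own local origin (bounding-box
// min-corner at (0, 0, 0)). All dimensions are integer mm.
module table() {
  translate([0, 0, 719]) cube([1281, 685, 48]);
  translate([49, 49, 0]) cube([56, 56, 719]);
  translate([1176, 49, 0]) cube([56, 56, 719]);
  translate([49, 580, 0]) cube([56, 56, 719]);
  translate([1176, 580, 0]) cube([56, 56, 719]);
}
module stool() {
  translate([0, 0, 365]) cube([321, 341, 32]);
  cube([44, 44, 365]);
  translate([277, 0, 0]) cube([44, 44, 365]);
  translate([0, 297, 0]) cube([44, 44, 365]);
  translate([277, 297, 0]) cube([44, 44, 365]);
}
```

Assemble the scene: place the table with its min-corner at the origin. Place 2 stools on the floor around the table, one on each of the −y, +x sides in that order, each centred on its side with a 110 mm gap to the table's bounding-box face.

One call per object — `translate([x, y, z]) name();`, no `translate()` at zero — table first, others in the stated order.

table();
translate([480, -451, 0]) stool();
translate([1391, 172, 0]) stool();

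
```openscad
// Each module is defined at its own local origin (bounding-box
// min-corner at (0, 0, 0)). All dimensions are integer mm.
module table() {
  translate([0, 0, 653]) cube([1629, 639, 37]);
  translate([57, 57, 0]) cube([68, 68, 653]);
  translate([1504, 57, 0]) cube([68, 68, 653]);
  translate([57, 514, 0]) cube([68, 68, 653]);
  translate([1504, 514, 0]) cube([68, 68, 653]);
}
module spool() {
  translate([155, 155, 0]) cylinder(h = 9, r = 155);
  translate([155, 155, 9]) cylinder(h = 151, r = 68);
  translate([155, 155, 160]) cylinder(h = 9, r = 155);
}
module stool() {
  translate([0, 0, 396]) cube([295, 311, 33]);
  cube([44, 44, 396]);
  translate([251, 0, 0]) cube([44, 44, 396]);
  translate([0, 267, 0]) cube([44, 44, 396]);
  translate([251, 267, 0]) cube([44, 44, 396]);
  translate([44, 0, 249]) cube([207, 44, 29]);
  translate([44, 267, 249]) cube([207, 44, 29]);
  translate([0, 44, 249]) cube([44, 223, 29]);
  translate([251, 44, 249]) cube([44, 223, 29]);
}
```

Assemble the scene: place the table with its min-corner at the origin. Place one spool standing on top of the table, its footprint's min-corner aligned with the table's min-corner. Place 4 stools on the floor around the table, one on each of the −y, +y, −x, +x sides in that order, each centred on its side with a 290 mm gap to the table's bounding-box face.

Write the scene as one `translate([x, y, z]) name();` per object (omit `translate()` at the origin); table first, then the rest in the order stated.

table();
translate([0, 0, 690]) spool();
translate([667, -601, 0]) stool();
translate([667, 929, 0]) stool();
translate([-585, 164, 0]) stool();
translate([1919, 164, 0]) stool();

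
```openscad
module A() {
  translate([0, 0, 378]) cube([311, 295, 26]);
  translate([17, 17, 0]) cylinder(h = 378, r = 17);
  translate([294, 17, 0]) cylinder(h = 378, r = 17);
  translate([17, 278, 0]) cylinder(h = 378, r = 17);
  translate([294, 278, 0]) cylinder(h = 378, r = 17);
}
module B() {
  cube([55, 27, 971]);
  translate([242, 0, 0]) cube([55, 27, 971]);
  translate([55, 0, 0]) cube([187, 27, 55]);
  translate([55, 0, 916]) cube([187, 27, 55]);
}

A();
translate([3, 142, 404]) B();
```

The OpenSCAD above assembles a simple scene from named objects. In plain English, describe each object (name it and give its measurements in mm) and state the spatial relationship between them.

A is a four-legged stool. The seat is a 311×295×26 mm slab whose top surface is at z = 404 mm; four round legs, each 34 mm in diameter, run from the floor (z = 0) to the underside of the seat, each leg's axis is inset half a diameter from the nearest pair of seat edges (so the leg's bounding box is flush with the corner).

B is a picture frame with a 187×861 mm rectangular opening (x by z) and a uniform 55 mm border on every side. Frame depth is 27 mm along y. It is built from two vertical stiles running the full outside height and two horizontal rails spanning the gap between the stiles.

The picture frame is on top of the stool.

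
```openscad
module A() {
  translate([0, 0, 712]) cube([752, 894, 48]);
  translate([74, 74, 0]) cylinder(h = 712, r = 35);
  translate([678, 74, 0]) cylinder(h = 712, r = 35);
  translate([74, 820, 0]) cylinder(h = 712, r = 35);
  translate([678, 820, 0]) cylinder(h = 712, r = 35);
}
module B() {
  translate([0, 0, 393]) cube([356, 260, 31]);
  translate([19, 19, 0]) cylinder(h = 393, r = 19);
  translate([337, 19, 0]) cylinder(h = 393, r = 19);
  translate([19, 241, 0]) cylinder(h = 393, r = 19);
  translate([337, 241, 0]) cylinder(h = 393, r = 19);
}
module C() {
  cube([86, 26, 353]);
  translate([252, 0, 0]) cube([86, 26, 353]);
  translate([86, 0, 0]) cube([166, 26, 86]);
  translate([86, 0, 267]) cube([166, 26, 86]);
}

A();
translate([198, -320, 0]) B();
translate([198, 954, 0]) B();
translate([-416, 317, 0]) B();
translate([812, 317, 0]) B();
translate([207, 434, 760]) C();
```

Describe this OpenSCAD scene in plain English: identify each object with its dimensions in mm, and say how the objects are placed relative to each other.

A is a table: top 752 mm (x) × 894 mm (y), 48 mm thick, upper face at z = 760 mm, on four round legs of 70 mm diameter, each leg's bounding box inset 39 mm from the nearest pair of top edges, running from z = 0 to the bottom of the top.

B is a four-legged stool. The seat is 356×260 mm, 31 mm thick, top at z = 424 mm. It stands on four round legs, each 38 mm in diameter, from z = 0 to the seat underside, each leg's axis is inset half a diameter from the nearest pair of seat edges (so the leg's bounding box is flush with the corner).

C is a picture frame with a 166×181 mm rectangular opening (x by z) and a uniform 86 mm border on every side. Frame depth is 26 mm along y. It is built from two vertical stiles running the full outside height and two horizontal rails spanning the gap between the stiles.

Four stools sit around the table at the −y, +y, −x, +x sides. The picture frame is on top of the table, centred.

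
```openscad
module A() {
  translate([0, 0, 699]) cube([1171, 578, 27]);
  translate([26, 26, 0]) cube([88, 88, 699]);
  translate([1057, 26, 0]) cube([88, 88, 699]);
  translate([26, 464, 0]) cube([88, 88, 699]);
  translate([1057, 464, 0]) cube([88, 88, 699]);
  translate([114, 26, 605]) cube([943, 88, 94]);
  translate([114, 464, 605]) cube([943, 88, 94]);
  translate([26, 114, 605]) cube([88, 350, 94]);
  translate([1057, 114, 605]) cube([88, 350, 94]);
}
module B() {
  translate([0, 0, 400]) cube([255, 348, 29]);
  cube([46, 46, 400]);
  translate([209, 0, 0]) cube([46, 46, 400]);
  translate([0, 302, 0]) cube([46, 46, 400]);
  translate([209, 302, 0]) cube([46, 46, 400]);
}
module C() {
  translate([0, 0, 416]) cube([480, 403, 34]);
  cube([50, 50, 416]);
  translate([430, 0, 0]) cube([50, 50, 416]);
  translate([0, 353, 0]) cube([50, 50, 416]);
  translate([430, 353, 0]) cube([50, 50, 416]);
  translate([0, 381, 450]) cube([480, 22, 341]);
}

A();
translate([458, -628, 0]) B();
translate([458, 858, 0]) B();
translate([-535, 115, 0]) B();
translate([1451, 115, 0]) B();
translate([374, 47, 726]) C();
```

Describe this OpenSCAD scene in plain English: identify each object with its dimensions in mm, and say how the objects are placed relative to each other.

A is a table with a 1171×578 mm rectangular top, 27 mm thick, top surface at z = 726 mm, supported by four 88×88 mm square legs, each inset 26 mm from the nearest pair of top edges, running from the floor. Four apron rails, 88 mm thick and 94 mm tall, run between adjacent legs with their top edges flush with the underside of the top and their outer faces flush with the legs' outer faces.

B is a four-legged stool. The seat is 255×348 mm, 29 mm thick, top at z = 429 mm. It stands on four square legs, each 46×46 mm in cross-section, from z = 0 to the seat underside, each flush with a corner of the seat.

C is a chair: 480×403 mm seat, 34 mm thick, top at z = 450 mm, on four 50 mm square corner legs flush with the seat edges. A 22 mm thick backrest slab spans the full seat width, extending 341 mm above the seat top, its back face flush with the seat's +y edge.

Four stools sit around the table at the −y, +y, −x, +x sides. The chair is on top of the table.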